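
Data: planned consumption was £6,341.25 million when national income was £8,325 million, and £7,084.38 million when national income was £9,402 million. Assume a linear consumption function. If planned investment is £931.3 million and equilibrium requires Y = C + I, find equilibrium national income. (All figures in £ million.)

Y = 4930

MPC = (7084.38 − 6341.25)/(9402 − 8325) = 743.13/1077 = 0.69
a = 6341.25 − 0.69(8325) = 597
Equilibrium: Y = 597 + 0.69Y + 931.3
0.31Y = 1528.3, so Y = 1528.3/0.31 = 4930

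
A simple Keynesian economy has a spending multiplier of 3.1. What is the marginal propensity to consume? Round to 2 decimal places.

MPC = 0.68

k = 1/(1 − MPC), so 1 − MPC = 1/k = 1/3.1 = 0.3226
MPC = 1 − 0.3226 = 0.68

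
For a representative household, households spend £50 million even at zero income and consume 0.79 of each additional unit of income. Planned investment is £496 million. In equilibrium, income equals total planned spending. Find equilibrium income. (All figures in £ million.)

Y = 2600

Y = C + I = 50 + 0.79Y + 496
Y − 0.79Y = 546
0.21Y = 546, so Y = 546/0.21 = 2600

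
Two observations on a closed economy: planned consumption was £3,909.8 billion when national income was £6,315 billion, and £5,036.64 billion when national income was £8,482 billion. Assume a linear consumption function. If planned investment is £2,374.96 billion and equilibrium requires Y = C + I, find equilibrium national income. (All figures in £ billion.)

MPC = (5036.64 − 3909.8)/(8482 − 6315) = 1126.84/2167 = 0.52
a = 3909.8 − 0.52(6315) = 626
Equilibrium: Y = 626 + 0.52Y + 2374.96
0.48Y = 3000.96, so Y = 3000.96/0.48 = 6252

Y = 6252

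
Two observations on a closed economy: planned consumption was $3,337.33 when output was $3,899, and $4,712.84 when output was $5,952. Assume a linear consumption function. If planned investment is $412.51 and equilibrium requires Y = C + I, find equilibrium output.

Y = 3447

MPC = (4712.84 − 3337.33)/(5952 − 3899) = 1375.51/2053 = 0.67
a = 3337.33 − 0.67(3899) = 725
Equilibrium: Y = 725 + 0.67Y + 412.51
0.33Y = 1137.51, so Y = 1137.51/0.33 = 3447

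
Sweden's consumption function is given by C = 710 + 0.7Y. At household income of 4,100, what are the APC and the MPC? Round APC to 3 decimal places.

MPC = 0.7 (the slope of the consumption function)
C = 710 + 0.7(4100) = 3580, so APC = 3580/4100 = 0.873

APC = 0.873; MPC = 0.7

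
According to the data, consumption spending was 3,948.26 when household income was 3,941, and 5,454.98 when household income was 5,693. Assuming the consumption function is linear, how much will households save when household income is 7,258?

MPC = (5454.98 − 3948.26)/(5693 − 3941) = 1506.72/1752 = 0.86
a = 3948.26 − 0.86(3941) = 3948.26 − 3389.26 = 559
C = 559 + 0.86(7258) = 6800.88
S = 7258 − 6800.88 = 457.12

S = 457.12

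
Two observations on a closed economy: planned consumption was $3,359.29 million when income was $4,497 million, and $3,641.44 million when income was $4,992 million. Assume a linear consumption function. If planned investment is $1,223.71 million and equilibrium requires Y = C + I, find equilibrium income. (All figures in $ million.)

Y = 4697

MPC = (3641.44 − 3359.29)/(4992 − 4497) = 282.15/495 = 0.57
a = 3359.29 − 0.57(4497) = 796
Equilibrium: Y = 796 + 0.57Y + 1223.71
0.43Y = 2019.71, so Y = 2019.71/0.43 = 4697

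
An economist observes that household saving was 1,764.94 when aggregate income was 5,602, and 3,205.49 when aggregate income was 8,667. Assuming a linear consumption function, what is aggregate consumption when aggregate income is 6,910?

MPS = ΔS/ΔY = (3205.49 − 1764.94)/(8667 − 5602) = 1440.55/3065 = 0.47
MPC = 1 − MPS = 0.53
Autonomous saving = 1764.94 − 0.47(5602) = -868, so a = 868
C = 868 + 0.53(6910) = 868 + 3662.3 = 4530.3

C = 4530.3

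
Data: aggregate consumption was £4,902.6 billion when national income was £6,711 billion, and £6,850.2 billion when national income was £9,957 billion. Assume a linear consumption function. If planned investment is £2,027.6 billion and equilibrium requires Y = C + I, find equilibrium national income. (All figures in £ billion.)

MPC = (6850.2 − 4902.6)/(9957 − 6711) = 1947.6/3246 = 0.6
a = 4902.6 − 0.6(6711) = 876
Equilibrium: Y = 876 + 0.6Y + 2027.6
0.4Y = 2903.6, so Y = 2903.6/0.4 = 7259

Y = 7259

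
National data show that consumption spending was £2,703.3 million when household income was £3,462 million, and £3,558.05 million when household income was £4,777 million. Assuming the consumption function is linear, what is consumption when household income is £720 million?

MPC = (3558.05 − 2703.3)/(4777 − 3462) = 854.75/1315 = 0.65
a = 2703.3 − 0.65(3462) = 2703.3 − 2250.3 = 453
C = 453 + 0.65(720) = 453 + 468 = 921

C = 921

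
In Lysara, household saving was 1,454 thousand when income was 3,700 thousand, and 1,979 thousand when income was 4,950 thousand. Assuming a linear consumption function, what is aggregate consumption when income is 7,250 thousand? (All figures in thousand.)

MPS = ΔS/ΔY = (1979 − 1454)/(4950 − 3700) = 525/1250 = 0.42
MPC = 1 − MPS = 0.58
Autonomous saving = 1454 − 0.42(3700) = -100, so a = 100
C = 100 + 0.58(7250) = 100 + 4205 = 4305

C = 4305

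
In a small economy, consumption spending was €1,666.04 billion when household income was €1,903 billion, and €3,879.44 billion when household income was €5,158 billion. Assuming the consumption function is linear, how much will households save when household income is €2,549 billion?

S = 443.68

MPC = (3879.44 − 1666.04)/(5158 − 1903) = 2213.4/3255 = 0.68
a = 1666.04 − 0.68(1903) = 1666.04 − 1294.04 = 372
C = 372 + 0.68(2549) = 2105.32
S = 2549 − 2105.32 = 443.68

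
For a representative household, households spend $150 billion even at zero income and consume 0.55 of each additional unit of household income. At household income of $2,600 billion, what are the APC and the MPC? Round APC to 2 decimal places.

MPC = 0.55 (the slope of the consumption function)
C = 150 + 0.55(2600) = 1580, so APC = 1580/2600 = 0.61

APC = 0.61; MPC = 0.55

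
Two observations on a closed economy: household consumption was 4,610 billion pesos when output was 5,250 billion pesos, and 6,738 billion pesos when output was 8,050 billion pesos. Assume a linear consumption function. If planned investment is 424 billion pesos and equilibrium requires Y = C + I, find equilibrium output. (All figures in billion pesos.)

Y = 4350

MPC = (6738 − 4610)/(8050 − 5250) = 2128/2800 = 0.76
a = 4610 − 0.76(5250) = 620
Equilibrium: Y = 620 + 0.76Y + 424
0.24Y = 1044, so Y = 1044/0.24 = 4350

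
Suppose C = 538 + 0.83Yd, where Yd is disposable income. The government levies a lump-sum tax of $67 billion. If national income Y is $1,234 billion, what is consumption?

C = 1506.61

Yd = Y − T = 1234 − 67 = 1167
C = 538 + 0.83(1167) = 538 + 968.61 = 1506.61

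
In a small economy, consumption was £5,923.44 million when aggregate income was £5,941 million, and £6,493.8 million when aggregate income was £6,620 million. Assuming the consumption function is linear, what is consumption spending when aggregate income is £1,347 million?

C = 2064.48

MPC = (6493.8 − 5923.44)/(6620 − 5941) = 570.36/679 = 0.84
a = 5923.44 − 0.84(5941) = 5923.44 − 4990.44 = 933
C = 933 + 0.84(1347) = 933 + 1131.48 = 2064.48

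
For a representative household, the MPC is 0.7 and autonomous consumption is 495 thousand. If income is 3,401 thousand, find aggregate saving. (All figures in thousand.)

C = 495 + 0.7(3401) = 495 + 2380.7 = 2875.7
S = Y − C = 3401 − 2875.7 = 525.3

S = 525.3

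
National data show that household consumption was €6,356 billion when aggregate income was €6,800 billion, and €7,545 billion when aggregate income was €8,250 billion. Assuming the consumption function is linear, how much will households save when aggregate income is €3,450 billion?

MPC = (7545 − 6356)/(8250 − 6800) = 1189/1450 = 0.82
a = 6356 − 0.82(6800) = 6356 − 5576 = 780
C = 780 + 0.82(3450) = 3609
S = 3450 − 3609 = -159

S = -159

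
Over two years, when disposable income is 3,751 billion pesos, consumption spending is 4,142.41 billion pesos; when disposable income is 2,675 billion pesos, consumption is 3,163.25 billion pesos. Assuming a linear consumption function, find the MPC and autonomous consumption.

MPC = 0.91; a = 729

MPC = ΔC/ΔY = (4142.41 − 3163.25)/(3751 − 2675) = 979.16/1076 = 0.91
a = C − MPC·Y = 3163.25 − 0.91(2675) = 3163.25 − 2434.25 = 729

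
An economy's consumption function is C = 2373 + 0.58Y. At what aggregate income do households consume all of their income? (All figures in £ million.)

Y = 5650

At break-even, C = Y: 2373 + 0.58Y = Y
0.42Y = 2373, so Y = 2373/0.42 = 5650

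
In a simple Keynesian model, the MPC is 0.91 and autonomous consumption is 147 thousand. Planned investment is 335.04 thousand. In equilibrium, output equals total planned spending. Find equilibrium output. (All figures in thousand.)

Y = 5356

Y = C + I = 147 + 0.91Y + 335.04
Y − 0.91Y = 482.04
0.09Y = 482.04, so Y = 482.04/0.09 = 5356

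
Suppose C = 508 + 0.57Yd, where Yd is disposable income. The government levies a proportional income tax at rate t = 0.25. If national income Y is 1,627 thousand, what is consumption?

Yd = (1 − 0.25)(1627) = 0.75(1627) = 1220.25
C = 508 + 0.57(1220.25) = 508 + 695.5425 = 1203.5425

C = 1203.5425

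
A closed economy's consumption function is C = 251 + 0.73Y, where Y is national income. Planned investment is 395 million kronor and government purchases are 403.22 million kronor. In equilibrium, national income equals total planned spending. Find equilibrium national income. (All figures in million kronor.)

Y = 3886

Y = C + I + G = 251 + 0.73Y + 395 + 403.22
Y − 0.73Y = 1049.22
0.27Y = 1049.22, so Y = 1049.22/0.27 = 3886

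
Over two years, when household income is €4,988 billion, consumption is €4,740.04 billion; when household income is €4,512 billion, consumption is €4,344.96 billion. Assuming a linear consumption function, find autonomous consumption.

a = 600

MPC = ΔC/ΔY = (4740.04 − 4344.96)/(4988 − 4512) = 395.08/476 = 0.83
a = C − MPC·Y = 4344.96 − 0.83(4512) = 4344.96 − 3744.96 = 600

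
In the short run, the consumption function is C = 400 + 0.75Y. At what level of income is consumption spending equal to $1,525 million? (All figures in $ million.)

400 + 0.75Y = 1525
0.75Y = 1125, so Y = 1125/0.75 = 1500

Y = 1500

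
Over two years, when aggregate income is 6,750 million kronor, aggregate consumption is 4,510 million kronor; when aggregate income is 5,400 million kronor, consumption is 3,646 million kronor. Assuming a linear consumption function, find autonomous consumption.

a = 190

MPC = ΔC/ΔY = (4510 − 3646)/(6750 − 5400) = 864/1350 = 0.64
a = C − MPC·Y = 3646 − 0.64(5400) = 3646 − 3456 = 190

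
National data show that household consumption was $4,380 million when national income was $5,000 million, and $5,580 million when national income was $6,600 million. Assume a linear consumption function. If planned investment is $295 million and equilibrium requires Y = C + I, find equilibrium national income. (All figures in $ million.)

MPC = (5580 − 4380)/(6600 − 5000) = 1200/1600 = 0.75
a = 4380 − 0.75(5000) = 630
Equilibrium: Y = 630 + 0.75Y + 295
0.25Y = 925, so Y = 925/0.25 = 3700

Y = 3700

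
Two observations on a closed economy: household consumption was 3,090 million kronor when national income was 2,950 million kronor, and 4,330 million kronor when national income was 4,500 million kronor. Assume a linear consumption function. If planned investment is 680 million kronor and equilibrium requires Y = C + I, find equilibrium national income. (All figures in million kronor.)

MPC = (4330 − 3090)/(4500 − 2950) = 1240/1550 = 0.8
a = 3090 − 0.8(2950) = 730
Equilibrium: Y = 730 + 0.8Y + 680
0.2Y = 1410, so Y = 1410/0.2 = 7050

Y = 7050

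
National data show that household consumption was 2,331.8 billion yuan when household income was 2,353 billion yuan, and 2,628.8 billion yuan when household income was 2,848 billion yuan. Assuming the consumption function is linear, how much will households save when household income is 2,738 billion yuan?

S = 175.2

MPC = (2628.8 − 2331.8)/(2848 − 2353) = 297/495 = 0.6
a = 2331.8 − 0.6(2353) = 2331.8 − 1411.8 = 920
C = 920 + 0.6(2738) = 2562.8
S = 2738 − 2562.8 = 175.2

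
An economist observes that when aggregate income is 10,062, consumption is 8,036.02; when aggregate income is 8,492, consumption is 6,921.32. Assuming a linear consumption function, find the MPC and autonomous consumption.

MPC = 0.71; a = 892

MPC = ΔC/ΔY = (8036.02 − 6921.32)/(10062 − 8492) = 1114.7/1570 = 0.71
a = C − MPC·Y = 6921.32 − 0.71(8492) = 6921.32 − 6029.32 = 892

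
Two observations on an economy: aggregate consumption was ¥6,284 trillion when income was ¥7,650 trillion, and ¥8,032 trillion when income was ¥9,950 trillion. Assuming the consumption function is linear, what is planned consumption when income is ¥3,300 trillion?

MPC = (8032 − 6284)/(9950 − 7650) = 1748/2300 = 0.76
a = 6284 − 0.76(7650) = 6284 − 5814 = 470
C = 470 + 0.76(3300) = 470 + 2508 = 2978

C = 2978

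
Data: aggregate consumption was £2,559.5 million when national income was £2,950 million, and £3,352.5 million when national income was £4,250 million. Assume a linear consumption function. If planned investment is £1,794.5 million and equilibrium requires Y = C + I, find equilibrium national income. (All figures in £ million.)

MPC = (3352.5 − 2559.5)/(4250 − 2950) = 793/1300 = 0.61
a = 2559.5 − 0.61(2950) = 760
Equilibrium: Y = 760 + 0.61Y + 1794.5
0.39Y = 2554.5, so Y = 2554.5/0.39 = 6550

Y = 6550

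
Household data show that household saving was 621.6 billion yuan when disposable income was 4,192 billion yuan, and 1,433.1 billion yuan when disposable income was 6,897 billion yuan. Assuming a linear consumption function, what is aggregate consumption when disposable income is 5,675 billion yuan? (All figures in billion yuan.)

C = 4608.5

MPS = ΔS/ΔY = (1433.1 − 621.6)/(6897 − 4192) = 811.5/2705 = 0.3
MPC = 1 − MPS = 0.7
Autonomous saving = 621.6 − 0.3(4192) = -636, so a = 636
C = 636 + 0.7(5675) = 636 + 3972.5 = 4608.5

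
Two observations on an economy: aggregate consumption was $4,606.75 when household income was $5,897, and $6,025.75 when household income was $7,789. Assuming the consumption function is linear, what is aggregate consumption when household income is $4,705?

MPC = (6025.75 − 4606.75)/(7789 − 5897) = 1419/1892 = 0.75
a = 4606.75 − 0.75(5897) = 4606.75 − 4422.75 = 184
C = 184 + 0.75(4705) = 184 + 3528.75 = 3712.75

C = 3712.75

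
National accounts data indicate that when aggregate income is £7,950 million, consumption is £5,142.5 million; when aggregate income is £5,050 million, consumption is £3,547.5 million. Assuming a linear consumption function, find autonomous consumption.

a = 770

MPC = ΔC/ΔY = (5142.5 − 3547.5)/(7950 − 5050) = 1595/2900 = 0.55
a = C − MPC·Y = 3547.5 − 0.55(5050) = 3547.5 − 2777.5 = 770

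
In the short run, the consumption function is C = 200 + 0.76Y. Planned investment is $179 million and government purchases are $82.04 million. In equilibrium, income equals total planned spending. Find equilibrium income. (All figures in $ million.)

Y = 1921

Y = C + I + G = 200 + 0.76Y + 179 + 82.04
Y − 0.76Y = 461.04
0.24Y = 461.04, so Y = 461.04/0.24 = 1921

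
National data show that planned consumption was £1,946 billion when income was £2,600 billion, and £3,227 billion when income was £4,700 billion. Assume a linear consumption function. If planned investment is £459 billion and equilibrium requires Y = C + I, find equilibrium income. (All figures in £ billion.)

Y = 2100

MPC = (3227 − 1946)/(4700 − 2600) = 1281/2100 = 0.61
a = 1946 − 0.61(2600) = 360
Equilibrium: Y = 360 + 0.61Y + 459
0.39Y = 819, so Y = 819/0.39 = 2100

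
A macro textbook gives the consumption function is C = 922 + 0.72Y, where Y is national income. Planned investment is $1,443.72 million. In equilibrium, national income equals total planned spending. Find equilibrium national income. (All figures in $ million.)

Y = C + I = 922 + 0.72Y + 1443.72
Y − 0.72Y = 2365.72
0.28Y = 2365.72, so Y = 2365.72/0.28 = 8449

Y = 8449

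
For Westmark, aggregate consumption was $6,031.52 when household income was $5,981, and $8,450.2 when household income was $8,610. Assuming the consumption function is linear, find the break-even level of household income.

MPC = (8450.2 − 6031.52)/(8610 − 5981) = 2418.68/2629 = 0.92
a = 6031.52 − 0.92(5981) = 6031.52 − 5502.52 = 529
Break-even: Y = a/(1−MPC) = 529/0.08 = 6612.5

Y = 6612.5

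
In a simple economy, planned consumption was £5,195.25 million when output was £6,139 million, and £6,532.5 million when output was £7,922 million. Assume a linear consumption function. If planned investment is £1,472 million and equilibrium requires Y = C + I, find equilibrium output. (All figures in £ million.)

Y = 8252

MPC = (6532.5 − 5195.25)/(7922 − 6139) = 1337.25/1783 = 0.75
a = 5195.25 − 0.75(6139) = 591
Equilibrium: Y = 591 + 0.75Y + 1472
0.25Y = 2063, so Y = 2063/0.25 = 8252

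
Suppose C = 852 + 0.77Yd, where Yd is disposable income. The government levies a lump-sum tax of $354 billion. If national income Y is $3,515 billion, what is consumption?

Yd = Y − T = 3515 − 354 = 3161
C = 852 + 0.77(3161) = 852 + 2433.97 = 3285.97

C = 3285.97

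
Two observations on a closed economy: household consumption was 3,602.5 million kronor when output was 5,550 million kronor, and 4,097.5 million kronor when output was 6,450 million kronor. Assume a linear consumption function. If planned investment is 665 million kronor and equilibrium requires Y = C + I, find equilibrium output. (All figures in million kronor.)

Y = 2700

MPC = (4097.5 − 3602.5)/(6450 − 5550) = 495/900 = 0.55
a = 3602.5 − 0.55(5550) = 550
Equilibrium: Y = 550 + 0.55Y + 665
0.45Y = 1215, so Y = 1215/0.45 = 2700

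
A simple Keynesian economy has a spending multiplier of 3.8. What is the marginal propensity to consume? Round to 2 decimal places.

k = 1/(1 − MPC), so 1 − MPC = 1/k = 1/3.8 = 0.2632
MPC = 1 − 0.2632 = 0.74

MPC = 0.74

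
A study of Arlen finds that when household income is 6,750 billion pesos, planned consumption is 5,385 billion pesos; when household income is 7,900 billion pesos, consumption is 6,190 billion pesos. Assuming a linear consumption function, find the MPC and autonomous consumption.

MPC = ΔC/ΔY = (6190 − 5385)/(7900 − 6750) = 805/1150 = 0.7
a = C − MPC·Y = 5385 − 0.7(6750) = 5385 − 4725 = 660

MPC = 0.7; a = 660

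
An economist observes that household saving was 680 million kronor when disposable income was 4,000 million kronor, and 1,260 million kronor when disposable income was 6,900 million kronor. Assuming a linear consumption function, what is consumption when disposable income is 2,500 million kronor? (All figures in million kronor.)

MPS = ΔS/ΔY = (1260 − 680)/(6900 − 4000) = 580/2900 = 0.2
MPC = 1 − MPS = 0.8
Autonomous saving = 680 − 0.2(4000) = -120, so a = 120
C = 120 + 0.8(2500) = 120 + 2000 = 2120

C = 2120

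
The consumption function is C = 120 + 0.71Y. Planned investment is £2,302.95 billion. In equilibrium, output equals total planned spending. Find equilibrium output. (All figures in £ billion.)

Y = C + I = 120 + 0.71Y + 2302.95
Y − 0.71Y = 2422.95
0.29Y = 2422.95, so Y = 2422.95/0.29 = 8355

Y = 8355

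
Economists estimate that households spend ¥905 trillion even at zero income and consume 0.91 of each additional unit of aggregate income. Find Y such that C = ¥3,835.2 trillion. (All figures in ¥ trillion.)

905 + 0.91Y = 3835.2
0.91Y = 2930.2, so Y = 2930.2/0.91 = 3220

Y = 3220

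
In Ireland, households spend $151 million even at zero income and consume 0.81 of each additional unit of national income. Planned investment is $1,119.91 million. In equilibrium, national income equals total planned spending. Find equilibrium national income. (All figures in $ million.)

Y = C + I = 151 + 0.81Y + 1119.91
Y − 0.81Y = 1270.91
0.19Y = 1270.91, so Y = 1270.91/0.19 = 6689

Y = 6689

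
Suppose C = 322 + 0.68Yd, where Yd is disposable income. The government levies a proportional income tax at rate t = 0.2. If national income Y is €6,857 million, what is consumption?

C = 4052.208

Yd = (1 − 0.2)(6857) = 0.8(6857) = 5485.6
C = 322 + 0.68(5485.6) = 322 + 3730.208 = 4052.208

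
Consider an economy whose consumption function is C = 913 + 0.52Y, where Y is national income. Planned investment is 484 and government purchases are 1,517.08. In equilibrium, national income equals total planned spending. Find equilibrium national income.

Y = C + I + G = 913 + 0.52Y + 484 + 1517.08
Y − 0.52Y = 2914.08
0.48Y = 2914.08, so Y = 2914.08/0.48 = 6071

Y = 6071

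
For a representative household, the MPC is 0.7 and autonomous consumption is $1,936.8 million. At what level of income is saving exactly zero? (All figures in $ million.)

At break-even, C = Y: 1936.8 + 0.7Y = Y
0.3Y = 1936.8, so Y = 1936.8/0.3 = 6456

Y = 6456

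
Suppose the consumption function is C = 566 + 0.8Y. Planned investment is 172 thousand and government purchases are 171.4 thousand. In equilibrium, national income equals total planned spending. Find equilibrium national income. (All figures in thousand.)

Y = C + I + G = 566 + 0.8Y + 172 + 171.4
Y − 0.8Y = 909.4
0.2Y = 909.4, so Y = 909.4/0.2 = 4547

Y = 4547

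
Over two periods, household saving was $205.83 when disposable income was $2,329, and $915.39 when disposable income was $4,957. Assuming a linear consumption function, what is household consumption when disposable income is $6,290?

C = 5014.7

MPS = ΔS/ΔY = (915.39 − 205.83)/(4957 − 2329) = 709.56/2628 = 0.27
MPC = 1 − MPS = 0.73
Autonomous saving = 205.83 − 0.27(2329) = -423, so a = 423
C = 423 + 0.73(6290) = 423 + 4591.7 = 5014.7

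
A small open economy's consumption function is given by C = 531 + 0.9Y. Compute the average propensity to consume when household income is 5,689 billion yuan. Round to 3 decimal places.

APC = 0.993

C = 531 + 0.9(5689) = 5651.1
APC = C/Y = 5651.1/5689 = 0.993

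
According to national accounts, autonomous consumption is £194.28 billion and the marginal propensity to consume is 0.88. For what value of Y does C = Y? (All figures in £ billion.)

At break-even, C = Y: 194.28 + 0.88Y = Y
0.12Y = 194.28, so Y = 194.28/0.12 = 1619

Y = 1619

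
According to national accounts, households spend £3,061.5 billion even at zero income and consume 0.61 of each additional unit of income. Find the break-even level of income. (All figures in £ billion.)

At break-even, C = Y: 3061.5 + 0.61Y = Y
0.39Y = 3061.5, so Y = 3061.5/0.39 = 7850

Y = 7850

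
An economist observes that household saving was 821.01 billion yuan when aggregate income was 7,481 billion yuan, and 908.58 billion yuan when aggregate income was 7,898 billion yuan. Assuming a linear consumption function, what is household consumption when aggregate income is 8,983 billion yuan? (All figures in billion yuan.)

MPS = ΔS/ΔY = (908.58 − 821.01)/(7898 − 7481) = 87.57/417 = 0.21
MPC = 1 − MPS = 0.79
Autonomous saving = 821.01 − 0.21(7481) = -750, so a = 750
C = 750 + 0.79(8983) = 750 + 7096.57 = 7846.57

C = 7846.57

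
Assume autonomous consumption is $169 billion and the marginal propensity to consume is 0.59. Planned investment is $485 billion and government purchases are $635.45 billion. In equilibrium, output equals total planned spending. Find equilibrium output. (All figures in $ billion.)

Y = C + I + G = 169 + 0.59Y + 485 + 635.45
Y − 0.59Y = 1289.45
0.41Y = 1289.45, so Y = 1289.45/0.41 = 3145

Y = 3145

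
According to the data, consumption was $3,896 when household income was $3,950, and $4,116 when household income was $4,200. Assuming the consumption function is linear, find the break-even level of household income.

Y = 3500

MPC = (4116 − 3896)/(4200 − 3950) = 220/250 = 0.88
a = 3896 − 0.88(3950) = 3896 − 3476 = 420
Break-even: Y = a/(1−MPC) = 420/0.12 = 3500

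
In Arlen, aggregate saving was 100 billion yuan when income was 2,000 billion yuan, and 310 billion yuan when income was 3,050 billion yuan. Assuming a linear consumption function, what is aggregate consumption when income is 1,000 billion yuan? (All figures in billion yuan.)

C = 1100

MPS = ΔS/ΔY = (310 − 100)/(3050 − 2000) = 210/1050 = 0.2
MPC = 1 − MPS = 0.8
Autonomous saving = 100 − 0.2(2000) = -300, so a = 300
C = 300 + 0.8(1000) = 300 + 800 = 1100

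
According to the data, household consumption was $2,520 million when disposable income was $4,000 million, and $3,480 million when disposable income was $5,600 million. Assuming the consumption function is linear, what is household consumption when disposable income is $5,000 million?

MPC = (3480 − 2520)/(5600 − 4000) = 960/1600 = 0.6
a = 2520 − 0.6(4000) = 2520 − 2400 = 120
C = 120 + 0.6(5000) = 120 + 3000 = 3120

C = 3120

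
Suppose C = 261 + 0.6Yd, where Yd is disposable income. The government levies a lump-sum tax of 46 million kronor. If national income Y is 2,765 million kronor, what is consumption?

C = 1892.4

Yd = Y − T = 2765 − 46 = 2719
C = 261 + 0.6(2719) = 261 + 1631.4 = 1892.4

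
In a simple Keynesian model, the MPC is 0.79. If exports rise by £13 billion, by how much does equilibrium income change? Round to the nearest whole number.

ΔY ≈ 62

The multiplier is 1/(1 − MPC) = 1/0.21.
ΔY = 13/0.21 = 61.90 ≈ 62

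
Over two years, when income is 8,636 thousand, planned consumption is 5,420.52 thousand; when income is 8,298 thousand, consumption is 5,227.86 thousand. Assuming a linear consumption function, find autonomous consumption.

MPC = ΔC/ΔY = (5420.52 − 5227.86)/(8636 − 8298) = 192.66/338 = 0.57
a = C − MPC·Y = 5227.86 − 0.57(8298) = 5227.86 − 4729.86 = 498

a = 498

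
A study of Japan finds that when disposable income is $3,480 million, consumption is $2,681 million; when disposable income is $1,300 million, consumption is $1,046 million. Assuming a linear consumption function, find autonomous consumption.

MPC = ΔC/ΔY = (2681 − 1046)/(3480 − 1300) = 1635/2180 = 0.75
a = C − MPC·Y = 1046 − 0.75(1300) = 1046 − 975 = 71

a = 71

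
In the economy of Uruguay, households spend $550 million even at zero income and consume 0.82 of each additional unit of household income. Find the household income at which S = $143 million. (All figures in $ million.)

S = Y − C = -550 + 0.18Y
-550 + 0.18Y = 143, so 0.18Y = 693 and Y = 3850

Y = 3850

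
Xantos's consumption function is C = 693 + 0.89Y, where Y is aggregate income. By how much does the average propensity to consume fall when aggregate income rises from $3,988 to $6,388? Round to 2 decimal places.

At Y = 3988: C = 693 + 0.89(3988) = 4242.32, APC = 4242.32/3988 = 1.064
At Y = 6388: C = 6378.32, APC = 6378.32/6388 = 0.998
Fall in APC = 1.064 − 0.998 = 0.066 ≈ 0.07

ΔAPC = 0.07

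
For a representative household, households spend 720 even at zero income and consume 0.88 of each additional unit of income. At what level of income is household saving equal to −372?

S = Y − C = -720 + 0.12Y
-720 + 0.12Y = -372, so 0.12Y = 348 and Y = 2900

Y = 2900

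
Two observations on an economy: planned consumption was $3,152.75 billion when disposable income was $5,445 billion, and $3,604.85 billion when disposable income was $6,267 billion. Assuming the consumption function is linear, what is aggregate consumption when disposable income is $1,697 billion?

MPC = (3604.85 − 3152.75)/(6267 − 5445) = 452.1/822 = 0.55
a = 3152.75 − 0.55(5445) = 3152.75 − 2994.75 = 158
C = 158 + 0.55(1697) = 158 + 933.35 = 1091.35

C = 1091.35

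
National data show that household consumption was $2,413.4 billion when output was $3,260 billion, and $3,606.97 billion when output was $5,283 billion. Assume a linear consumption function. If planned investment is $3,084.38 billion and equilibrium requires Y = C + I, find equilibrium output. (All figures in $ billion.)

Y = 8718

MPC = (3606.97 − 2413.4)/(5283 − 3260) = 1193.57/2023 = 0.59
a = 2413.4 − 0.59(3260) = 490
Equilibrium: Y = 490 + 0.59Y + 3084.38
0.41Y = 3574.38, so Y = 3574.38/0.41 = 8718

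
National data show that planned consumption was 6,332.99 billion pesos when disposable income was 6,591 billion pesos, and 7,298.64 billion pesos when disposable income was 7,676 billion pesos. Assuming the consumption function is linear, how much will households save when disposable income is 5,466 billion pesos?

MPC = (7298.64 − 6332.99)/(7676 − 6591) = 965.65/1085 = 0.89
a = 6332.99 − 0.89(6591) = 6332.99 − 5865.99 = 467
C = 467 + 0.89(5466) = 5331.74
S = 5466 − 5331.74 = 134.26

S = 134.26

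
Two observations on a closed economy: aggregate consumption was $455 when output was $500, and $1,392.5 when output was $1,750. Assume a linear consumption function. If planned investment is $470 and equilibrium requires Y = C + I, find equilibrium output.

MPC = (1392.5 − 455)/(1750 − 500) = 937.5/1250 = 0.75
a = 455 − 0.75(500) = 80
Equilibrium: Y = 80 + 0.75Y + 470
0.25Y = 550, so Y = 550/0.25 = 2200

Y = 2200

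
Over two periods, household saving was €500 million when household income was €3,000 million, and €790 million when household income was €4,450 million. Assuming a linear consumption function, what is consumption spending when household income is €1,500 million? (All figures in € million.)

MPS = ΔS/ΔY = (790 − 500)/(4450 − 3000) = 290/1450 = 0.2
MPC = 1 − MPS = 0.8
Autonomous saving = 500 − 0.2(3000) = -100, so a = 100
C = 100 + 0.8(1500) = 100 + 1200 = 1300

C = 1300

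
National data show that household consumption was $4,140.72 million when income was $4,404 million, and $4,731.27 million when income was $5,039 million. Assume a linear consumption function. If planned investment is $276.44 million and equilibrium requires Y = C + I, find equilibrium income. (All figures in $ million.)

MPC = (4731.27 − 4140.72)/(5039 − 4404) = 590.55/635 = 0.93
a = 4140.72 − 0.93(4404) = 45
Equilibrium: Y = 45 + 0.93Y + 276.44
0.07Y = 321.44, so Y = 321.44/0.07 = 4592

Y = 4592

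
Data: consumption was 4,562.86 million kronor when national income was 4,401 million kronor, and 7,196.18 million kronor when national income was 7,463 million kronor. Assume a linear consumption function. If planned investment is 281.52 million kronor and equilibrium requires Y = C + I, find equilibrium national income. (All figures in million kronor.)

MPC = (7196.18 − 4562.86)/(7463 − 4401) = 2633.32/3062 = 0.86
a = 4562.86 − 0.86(4401) = 778
Equilibrium: Y = 778 + 0.86Y + 281.52
0.14Y = 1059.52, so Y = 1059.52/0.14 = 7568

Y = 7568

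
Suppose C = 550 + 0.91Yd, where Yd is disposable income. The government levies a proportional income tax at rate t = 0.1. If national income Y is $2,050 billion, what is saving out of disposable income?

Yd = (1 − 0.1)(2050) = 0.9(2050) = 1845
C = 550 + 0.91(1845) = 550 + 1678.95 = 2228.95
S = Yd − C = 1845 − 2228.95 = -383.95

S = -383.95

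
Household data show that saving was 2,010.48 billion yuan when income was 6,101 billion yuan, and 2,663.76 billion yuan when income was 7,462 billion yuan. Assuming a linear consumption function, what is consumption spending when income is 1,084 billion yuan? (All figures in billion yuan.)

MPS = ΔS/ΔY = (2663.76 − 2010.48)/(7462 − 6101) = 653.28/1361 = 0.48
MPC = 1 − MPS = 0.52
Autonomous saving = 2010.48 − 0.48(6101) = -918, so a = 918
C = 918 + 0.52(1084) = 918 + 563.68 = 1481.68

C = 1481.68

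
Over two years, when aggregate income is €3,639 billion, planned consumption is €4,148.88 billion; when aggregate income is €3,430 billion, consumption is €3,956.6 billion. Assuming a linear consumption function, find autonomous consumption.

a = 801

MPC = ΔC/ΔY = (4148.88 − 3956.6)/(3639 − 3430) = 192.28/209 = 0.92
a = C − MPC·Y = 3956.6 − 0.92(3430) = 3956.6 − 3155.6 = 801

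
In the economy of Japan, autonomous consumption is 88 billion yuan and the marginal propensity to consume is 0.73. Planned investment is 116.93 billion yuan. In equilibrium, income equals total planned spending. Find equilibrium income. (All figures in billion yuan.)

Y = 759

Y = C + I = 88 + 0.73Y + 116.93
Y − 0.73Y = 204.93
0.27Y = 204.93, so Y = 204.93/0.27 = 759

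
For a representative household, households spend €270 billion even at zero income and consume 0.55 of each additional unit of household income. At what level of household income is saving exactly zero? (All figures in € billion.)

At break-even, C = Y: 270 + 0.55Y = Y
0.45Y = 270, so Y = 270/0.45 = 600

Y = 600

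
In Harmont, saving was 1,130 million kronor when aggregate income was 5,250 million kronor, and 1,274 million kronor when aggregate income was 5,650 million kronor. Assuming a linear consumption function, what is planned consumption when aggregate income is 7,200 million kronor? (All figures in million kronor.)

MPS = ΔS/ΔY = (1274 − 1130)/(5650 − 5250) = 144/400 = 0.36
MPC = 1 − MPS = 0.64
Autonomous saving = 1130 − 0.36(5250) = -760, so a = 760
C = 760 + 0.64(7200) = 760 + 4608 = 5368

C = 5368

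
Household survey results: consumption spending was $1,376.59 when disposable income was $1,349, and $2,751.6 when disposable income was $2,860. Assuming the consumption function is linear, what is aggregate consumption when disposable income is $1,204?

C = 1244.64

MPC = (2751.6 − 1376.59)/(2860 − 1349) = 1375.01/1511 = 0.91
a = 1376.59 − 0.91(1349) = 1376.59 − 1227.59 = 149
C = 149 + 0.91(1204) = 149 + 1095.64 = 1244.64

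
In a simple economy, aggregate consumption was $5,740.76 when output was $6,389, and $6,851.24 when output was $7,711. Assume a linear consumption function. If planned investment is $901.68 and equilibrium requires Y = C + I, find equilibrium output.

MPC = (6851.24 − 5740.76)/(7711 − 6389) = 1110.48/1322 = 0.84
a = 5740.76 − 0.84(6389) = 374
Equilibrium: Y = 374 + 0.84Y + 901.68
0.16Y = 1275.68, so Y = 1275.68/0.16 = 7973

Y = 7973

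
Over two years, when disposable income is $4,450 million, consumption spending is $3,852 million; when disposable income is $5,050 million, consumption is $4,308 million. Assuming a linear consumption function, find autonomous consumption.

a = 470

MPC = ΔC/ΔY = (4308 − 3852)/(5050 − 4450) = 456/600 = 0.76
a = C − MPC·Y = 3852 − 0.76(4450) = 3852 − 3382 = 470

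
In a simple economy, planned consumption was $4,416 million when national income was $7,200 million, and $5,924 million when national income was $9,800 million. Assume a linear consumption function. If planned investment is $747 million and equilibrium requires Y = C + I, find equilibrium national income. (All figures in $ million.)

MPC = (5924 − 4416)/(9800 − 7200) = 1508/2600 = 0.58
a = 4416 − 0.58(7200) = 240
Equilibrium: Y = 240 + 0.58Y + 747
0.42Y = 987, so Y = 987/0.42 = 2350

Y = 2350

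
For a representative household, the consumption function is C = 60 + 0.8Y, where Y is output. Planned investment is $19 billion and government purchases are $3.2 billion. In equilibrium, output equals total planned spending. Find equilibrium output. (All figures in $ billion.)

Y = 411

Y = C + I + G = 60 + 0.8Y + 19 + 3.2
Y − 0.8Y = 82.2
0.2Y = 82.2, so Y = 82.2/0.2 = 411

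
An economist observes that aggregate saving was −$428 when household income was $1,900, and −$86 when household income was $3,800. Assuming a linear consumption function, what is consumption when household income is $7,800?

MPS = ΔS/ΔY = (-86 − (-428))/(3800 − 1900) = 342/1900 = 0.18
MPC = 1 − MPS = 0.82
Autonomous saving = -428 − 0.18(1900) = -770, so a = 770
C = 770 + 0.82(7800) = 770 + 6396 = 7166

C = 7166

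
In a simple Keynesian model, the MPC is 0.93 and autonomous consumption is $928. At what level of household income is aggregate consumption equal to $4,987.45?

Y = 4365

928 + 0.93Y = 4987.45
0.93Y = 4059.45, so Y = 4059.45/0.93 = 4365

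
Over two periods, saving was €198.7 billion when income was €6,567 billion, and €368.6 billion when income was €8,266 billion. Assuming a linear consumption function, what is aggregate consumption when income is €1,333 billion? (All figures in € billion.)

C = 1657.7

MPS = ΔS/ΔY = (368.6 − 198.7)/(8266 − 6567) = 169.9/1699 = 0.1
MPC = 1 − MPS = 0.9
Autonomous saving = 198.7 − 0.1(6567) = -458, so a = 458
C = 458 + 0.9(1333) = 458 + 1199.7 = 1657.7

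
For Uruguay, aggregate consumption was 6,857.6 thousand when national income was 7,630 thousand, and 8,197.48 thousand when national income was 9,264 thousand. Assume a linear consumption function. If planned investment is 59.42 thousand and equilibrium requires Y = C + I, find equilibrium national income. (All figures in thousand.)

Y = 3669

MPC = (8197.48 − 6857.6)/(9264 − 7630) = 1339.88/1634 = 0.82
a = 6857.6 − 0.82(7630) = 601
Equilibrium: Y = 601 + 0.82Y + 59.42
0.18Y = 660.42, so Y = 660.42/0.18 = 3669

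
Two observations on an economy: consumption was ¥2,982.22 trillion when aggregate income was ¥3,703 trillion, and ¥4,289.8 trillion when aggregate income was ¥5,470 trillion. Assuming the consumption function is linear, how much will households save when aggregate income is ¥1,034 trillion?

S = 26.84

MPC = (4289.8 − 2982.22)/(5470 − 3703) = 1307.58/1767 = 0.74
a = 2982.22 − 0.74(3703) = 2982.22 − 2740.22 = 242
C = 242 + 0.74(1034) = 1007.16
S = 1034 − 1007.16 = 26.84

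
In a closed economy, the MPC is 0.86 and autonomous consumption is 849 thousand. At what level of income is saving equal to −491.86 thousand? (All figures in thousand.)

S = Y − C = -849 + 0.14Y
-849 + 0.14Y = -491.86, so 0.14Y = 357.14 and Y = 2551

Y = 2551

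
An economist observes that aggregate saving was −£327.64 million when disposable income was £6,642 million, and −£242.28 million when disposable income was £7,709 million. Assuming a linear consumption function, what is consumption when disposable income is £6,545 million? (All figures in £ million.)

MPS = ΔS/ΔY = (-242.28 − (-327.64))/(7709 − 6642) = 85.36/1067 = 0.08
MPC = 1 − MPS = 0.92
Autonomous saving = -327.64 − 0.08(6642) = -859, so a = 859
C = 859 + 0.92(6545) = 859 + 6021.4 = 6880.4

C = 6880.4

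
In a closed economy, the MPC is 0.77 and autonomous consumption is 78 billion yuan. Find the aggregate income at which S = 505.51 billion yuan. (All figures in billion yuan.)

S = Y − C = -78 + 0.23Y
-78 + 0.23Y = 505.51, so 0.23Y = 583.51 and Y = 2537

Y = 2537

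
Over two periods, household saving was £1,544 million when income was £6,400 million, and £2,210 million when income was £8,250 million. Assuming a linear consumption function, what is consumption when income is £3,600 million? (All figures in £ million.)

MPS = ΔS/ΔY = (2210 − 1544)/(8250 − 6400) = 666/1850 = 0.36
MPC = 1 − MPS = 0.64
Autonomous saving = 1544 − 0.36(6400) = -760, so a = 760
C = 760 + 0.64(3600) = 760 + 2304 = 3064

C = 3064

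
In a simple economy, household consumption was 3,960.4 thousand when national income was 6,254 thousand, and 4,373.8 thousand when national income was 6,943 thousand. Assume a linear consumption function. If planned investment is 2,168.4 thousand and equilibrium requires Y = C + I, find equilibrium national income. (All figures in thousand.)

MPC = (4373.8 − 3960.4)/(6943 − 6254) = 413.4/689 = 0.6
a = 3960.4 − 0.6(6254) = 208
Equilibrium: Y = 208 + 0.6Y + 2168.4
0.4Y = 2376.4, so Y = 2376.4/0.4 = 5941

Y = 5941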